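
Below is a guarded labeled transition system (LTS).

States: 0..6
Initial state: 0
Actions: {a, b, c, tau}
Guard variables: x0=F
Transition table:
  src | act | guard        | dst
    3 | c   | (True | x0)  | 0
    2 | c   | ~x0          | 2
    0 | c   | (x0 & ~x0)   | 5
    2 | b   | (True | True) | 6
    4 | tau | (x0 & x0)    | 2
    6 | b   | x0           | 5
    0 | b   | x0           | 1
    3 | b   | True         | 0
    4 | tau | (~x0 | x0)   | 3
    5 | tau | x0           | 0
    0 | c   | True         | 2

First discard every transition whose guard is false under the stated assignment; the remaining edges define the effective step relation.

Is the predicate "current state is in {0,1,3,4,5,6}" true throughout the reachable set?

Inv-set: {0,1,3,4,5,6}
R = {0,2,6}
  0: ok
  2: ✗ unsafe
  6: ok
reach 2 via c — violates

Answer: INVARIANT VIOLATED at state 2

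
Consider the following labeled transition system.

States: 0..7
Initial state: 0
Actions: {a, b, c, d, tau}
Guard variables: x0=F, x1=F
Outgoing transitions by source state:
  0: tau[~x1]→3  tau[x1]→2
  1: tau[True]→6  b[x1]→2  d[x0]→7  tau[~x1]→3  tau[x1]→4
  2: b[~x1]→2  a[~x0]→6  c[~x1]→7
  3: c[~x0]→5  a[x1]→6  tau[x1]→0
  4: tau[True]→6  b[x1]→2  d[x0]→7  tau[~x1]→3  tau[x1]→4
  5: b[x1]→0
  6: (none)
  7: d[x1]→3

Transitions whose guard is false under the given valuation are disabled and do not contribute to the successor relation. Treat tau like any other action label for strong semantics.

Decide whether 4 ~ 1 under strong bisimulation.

Bisimulation quotient by refinement:
  P[0] = {{0,1,2,3,4,5,6,7}}
  P[1] = {{0,1,4},{2},{3},{5,6,7}}
  P[2] = {{0},{1,4},{2},{3},{5,6,7}}
Fixed point at round 3; 5 class(es).
class of 4: {1,4}; class of 1: {1,4}

Answer: BISIMILAR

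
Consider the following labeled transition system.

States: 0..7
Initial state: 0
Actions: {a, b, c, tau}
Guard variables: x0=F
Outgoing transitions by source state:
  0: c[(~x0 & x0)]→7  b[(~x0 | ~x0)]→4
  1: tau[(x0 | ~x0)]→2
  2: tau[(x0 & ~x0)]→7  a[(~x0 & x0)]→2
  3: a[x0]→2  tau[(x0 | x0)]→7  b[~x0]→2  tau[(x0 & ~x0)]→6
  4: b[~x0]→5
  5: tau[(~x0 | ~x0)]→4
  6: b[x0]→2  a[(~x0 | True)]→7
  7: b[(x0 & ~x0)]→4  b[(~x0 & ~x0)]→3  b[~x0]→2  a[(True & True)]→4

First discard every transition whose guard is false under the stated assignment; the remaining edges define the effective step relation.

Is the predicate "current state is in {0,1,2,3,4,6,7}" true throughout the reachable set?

Inv-set: {0,1,2,3,4,6,7}
Reach set: {0,4,5}
  0: ✓
  4: ✓
  5: outside
counterexample path to 5: b·b

Answer: INVARIANT VIOLATED at state 5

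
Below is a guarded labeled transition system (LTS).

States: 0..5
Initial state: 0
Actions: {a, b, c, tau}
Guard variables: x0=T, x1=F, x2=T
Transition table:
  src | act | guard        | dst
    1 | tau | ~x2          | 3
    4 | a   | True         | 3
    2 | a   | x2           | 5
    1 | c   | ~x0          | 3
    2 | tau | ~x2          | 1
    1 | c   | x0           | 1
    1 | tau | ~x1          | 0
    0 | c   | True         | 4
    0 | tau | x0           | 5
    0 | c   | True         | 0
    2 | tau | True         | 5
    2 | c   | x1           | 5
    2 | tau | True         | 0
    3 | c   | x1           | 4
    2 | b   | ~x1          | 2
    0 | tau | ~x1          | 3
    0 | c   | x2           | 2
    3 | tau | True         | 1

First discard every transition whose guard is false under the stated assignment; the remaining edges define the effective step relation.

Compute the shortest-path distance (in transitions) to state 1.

Breadth-first toward 1:
  depth 0: {0}
  depth 1: {2,3,4,5}
  depth 2: {1}
1 enters at depth 2; path tau·tau

Answer: 2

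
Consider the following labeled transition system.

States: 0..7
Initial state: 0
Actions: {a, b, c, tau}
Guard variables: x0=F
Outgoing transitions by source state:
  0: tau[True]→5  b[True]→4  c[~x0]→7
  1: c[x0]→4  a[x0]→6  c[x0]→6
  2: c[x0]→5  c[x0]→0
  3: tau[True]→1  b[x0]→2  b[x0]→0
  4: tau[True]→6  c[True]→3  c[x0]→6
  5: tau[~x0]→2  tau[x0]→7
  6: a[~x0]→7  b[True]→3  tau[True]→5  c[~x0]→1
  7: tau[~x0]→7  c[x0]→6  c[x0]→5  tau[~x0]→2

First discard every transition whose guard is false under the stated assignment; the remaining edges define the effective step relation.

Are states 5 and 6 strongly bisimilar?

Compute ~ classes (split until stable):
  P[0] = {{0,1,2,3,4,5,6,7}}
  P[1] = {{0},{1,2},{3,5,7},{4},{6}}
  P[2] = {{0},{1,2},{3,5},{4},{6},{7}}
stable after 3 split(s): 6 block(s)
5∈{3,5}, 6∈{6}

Answer: NOT BISIMILAR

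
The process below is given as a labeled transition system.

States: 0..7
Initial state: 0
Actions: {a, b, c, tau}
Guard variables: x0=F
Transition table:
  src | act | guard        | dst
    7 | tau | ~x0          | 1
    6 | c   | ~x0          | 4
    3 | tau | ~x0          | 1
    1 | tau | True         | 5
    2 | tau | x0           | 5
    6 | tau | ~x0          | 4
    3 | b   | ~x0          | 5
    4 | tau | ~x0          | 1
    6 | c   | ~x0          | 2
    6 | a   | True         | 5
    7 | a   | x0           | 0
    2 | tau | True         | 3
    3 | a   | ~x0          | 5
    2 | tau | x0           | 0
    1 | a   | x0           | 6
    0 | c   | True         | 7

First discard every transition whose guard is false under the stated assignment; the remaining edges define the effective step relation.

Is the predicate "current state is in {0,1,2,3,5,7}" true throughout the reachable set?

Safe = {0,1,2,3,5,7}
Reach set: {0,1,5,7}
  0: safe
  1: safe
  5: safe
  7: safe

Answer: INVARIANT HOLDS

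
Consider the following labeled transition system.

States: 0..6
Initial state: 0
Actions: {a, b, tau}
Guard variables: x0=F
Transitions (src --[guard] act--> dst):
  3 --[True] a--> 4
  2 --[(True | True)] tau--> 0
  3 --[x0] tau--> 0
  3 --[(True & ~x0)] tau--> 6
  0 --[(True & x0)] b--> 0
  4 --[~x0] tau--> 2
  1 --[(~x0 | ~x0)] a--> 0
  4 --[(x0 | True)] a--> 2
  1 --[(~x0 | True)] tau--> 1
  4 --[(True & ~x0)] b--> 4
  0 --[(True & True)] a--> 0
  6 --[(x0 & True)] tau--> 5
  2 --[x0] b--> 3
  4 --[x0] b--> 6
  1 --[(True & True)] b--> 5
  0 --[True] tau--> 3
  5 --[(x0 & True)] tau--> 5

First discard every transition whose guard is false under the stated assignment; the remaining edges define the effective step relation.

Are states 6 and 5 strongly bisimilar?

Answer: BISIMILAR

Working:
Compute ~ classes (split until stable):
  π0 = {{0,1,2,3,4,5,6}}
  π1 = {{0,3},{1,4},{2},{5,6}}
  π2 = {{0},{1},{2},{3},{4},{5,6}}
stable after 3 split(s): 6 block(s)
6∈{5,6}, 5∈{5,6}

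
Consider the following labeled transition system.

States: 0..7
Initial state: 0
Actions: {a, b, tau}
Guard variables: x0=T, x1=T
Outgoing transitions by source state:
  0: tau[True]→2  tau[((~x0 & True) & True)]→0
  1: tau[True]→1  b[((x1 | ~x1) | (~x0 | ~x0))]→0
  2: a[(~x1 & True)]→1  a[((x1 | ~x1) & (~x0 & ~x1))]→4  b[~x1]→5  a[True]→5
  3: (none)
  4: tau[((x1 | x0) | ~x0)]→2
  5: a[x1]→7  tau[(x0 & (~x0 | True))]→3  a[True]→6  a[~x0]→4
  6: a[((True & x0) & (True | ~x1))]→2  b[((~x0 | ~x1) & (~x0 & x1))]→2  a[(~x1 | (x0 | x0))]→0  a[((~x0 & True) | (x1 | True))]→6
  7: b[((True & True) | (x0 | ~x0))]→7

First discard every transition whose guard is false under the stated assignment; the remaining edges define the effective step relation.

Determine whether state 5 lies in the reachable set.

Answer: REACHABLE

Working:
12 transition(s) survive guard evaluation.
Layer 0: {0}
Layer 1: {2}  total {0,2}
Layer 2: {5}  total {0,2,5}
Layer 3: {3,6,7}  total {0,2,3,5,6,7}
R = {0,2,3,5,6,7}
Path to 5: tau·a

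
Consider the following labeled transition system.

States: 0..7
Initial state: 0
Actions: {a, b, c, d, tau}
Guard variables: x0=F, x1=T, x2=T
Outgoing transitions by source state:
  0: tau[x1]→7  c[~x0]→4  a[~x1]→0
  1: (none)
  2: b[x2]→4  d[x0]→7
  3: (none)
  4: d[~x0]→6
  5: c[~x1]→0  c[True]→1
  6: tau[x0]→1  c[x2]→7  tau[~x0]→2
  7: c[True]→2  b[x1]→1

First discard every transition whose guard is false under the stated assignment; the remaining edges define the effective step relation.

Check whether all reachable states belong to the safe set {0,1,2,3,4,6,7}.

Answer: INVARIANT HOLDS

Working:
Inv-set: {0,1,2,3,4,6,7}
R = {0,1,2,4,6,7}
  0: ok
  1: ok
  2: ok
  4: ok
  6: ok
  7: ok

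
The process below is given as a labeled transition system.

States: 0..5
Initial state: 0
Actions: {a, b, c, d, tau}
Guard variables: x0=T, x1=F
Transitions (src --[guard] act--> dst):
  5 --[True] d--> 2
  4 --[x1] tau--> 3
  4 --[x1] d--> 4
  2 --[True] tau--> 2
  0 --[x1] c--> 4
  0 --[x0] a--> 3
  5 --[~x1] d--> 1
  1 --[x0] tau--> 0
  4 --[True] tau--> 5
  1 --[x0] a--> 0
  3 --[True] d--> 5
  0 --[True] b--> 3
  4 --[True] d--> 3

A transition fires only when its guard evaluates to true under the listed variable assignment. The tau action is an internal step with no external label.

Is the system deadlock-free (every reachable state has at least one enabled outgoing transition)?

Answer: DEADLOCK-FREE

Working:
Reachable = {0,1,2,3,5}
  0: a→3  b→3  [deg 2]
  1: a→0  tau→0  [deg 2]
  2: tau→2  [deg 1]
  3: d→5  [deg 1]
  5: d→1  d→2  [deg 2]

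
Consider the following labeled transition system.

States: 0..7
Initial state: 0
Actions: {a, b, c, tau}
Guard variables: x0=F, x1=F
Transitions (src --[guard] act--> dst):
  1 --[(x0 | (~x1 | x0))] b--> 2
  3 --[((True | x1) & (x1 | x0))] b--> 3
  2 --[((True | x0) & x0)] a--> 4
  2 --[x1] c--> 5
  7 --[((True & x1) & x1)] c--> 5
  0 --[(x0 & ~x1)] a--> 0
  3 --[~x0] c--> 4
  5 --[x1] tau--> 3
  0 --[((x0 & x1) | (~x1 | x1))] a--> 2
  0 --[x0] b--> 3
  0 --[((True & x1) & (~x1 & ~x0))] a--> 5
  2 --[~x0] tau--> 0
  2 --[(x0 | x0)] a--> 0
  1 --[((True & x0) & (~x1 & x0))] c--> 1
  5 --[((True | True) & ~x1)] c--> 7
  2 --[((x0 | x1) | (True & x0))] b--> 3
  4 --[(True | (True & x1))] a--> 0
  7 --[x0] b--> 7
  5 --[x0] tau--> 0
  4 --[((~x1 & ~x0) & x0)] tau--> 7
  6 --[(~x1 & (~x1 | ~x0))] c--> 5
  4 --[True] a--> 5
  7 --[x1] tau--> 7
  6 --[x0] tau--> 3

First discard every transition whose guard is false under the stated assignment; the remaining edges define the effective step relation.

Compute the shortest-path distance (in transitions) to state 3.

Answer: UNREACHABLE

Trace:
Breadth-first toward 3:
  Layer 0: {0}
  Layer 1: {2}
3 never appears.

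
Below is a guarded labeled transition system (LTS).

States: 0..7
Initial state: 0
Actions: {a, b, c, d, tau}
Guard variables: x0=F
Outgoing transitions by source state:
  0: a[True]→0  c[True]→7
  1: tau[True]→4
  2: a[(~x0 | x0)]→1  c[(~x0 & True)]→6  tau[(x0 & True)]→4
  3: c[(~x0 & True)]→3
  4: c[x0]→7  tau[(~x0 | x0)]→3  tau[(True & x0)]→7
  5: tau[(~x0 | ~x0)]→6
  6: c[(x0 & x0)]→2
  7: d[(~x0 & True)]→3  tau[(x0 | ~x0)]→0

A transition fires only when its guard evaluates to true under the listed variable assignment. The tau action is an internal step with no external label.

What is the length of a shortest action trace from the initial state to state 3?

Answer: 2

Working:
Layered search for 3:
  L0 = {0}
  L1 = {7}
  L2 = {3}
first hit 3 at d=2 via c·d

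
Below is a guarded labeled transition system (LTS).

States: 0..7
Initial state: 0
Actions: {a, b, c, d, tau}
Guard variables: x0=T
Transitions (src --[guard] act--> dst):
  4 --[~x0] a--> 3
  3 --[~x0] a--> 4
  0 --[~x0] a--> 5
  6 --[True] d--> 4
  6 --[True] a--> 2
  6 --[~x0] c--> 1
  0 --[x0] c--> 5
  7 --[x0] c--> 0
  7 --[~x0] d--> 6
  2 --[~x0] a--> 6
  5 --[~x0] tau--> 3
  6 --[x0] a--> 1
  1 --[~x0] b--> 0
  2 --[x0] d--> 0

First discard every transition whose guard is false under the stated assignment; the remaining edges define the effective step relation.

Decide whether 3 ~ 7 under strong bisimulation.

Answer: NOT BISIMILAR

Trace:
Bisimulation quotient by refinement:
  π0 = {{0,1,2,3,4,5,6,7}}
  π1 = {{0,7},{1,3,4,5},{2},{6}}
  π2 = {{0},{1,3,4,5},{2},{6},{7}}
5 equivalence class(es) (converged in 3)
class of 3: {1,3,4,5}; class of 7: {7}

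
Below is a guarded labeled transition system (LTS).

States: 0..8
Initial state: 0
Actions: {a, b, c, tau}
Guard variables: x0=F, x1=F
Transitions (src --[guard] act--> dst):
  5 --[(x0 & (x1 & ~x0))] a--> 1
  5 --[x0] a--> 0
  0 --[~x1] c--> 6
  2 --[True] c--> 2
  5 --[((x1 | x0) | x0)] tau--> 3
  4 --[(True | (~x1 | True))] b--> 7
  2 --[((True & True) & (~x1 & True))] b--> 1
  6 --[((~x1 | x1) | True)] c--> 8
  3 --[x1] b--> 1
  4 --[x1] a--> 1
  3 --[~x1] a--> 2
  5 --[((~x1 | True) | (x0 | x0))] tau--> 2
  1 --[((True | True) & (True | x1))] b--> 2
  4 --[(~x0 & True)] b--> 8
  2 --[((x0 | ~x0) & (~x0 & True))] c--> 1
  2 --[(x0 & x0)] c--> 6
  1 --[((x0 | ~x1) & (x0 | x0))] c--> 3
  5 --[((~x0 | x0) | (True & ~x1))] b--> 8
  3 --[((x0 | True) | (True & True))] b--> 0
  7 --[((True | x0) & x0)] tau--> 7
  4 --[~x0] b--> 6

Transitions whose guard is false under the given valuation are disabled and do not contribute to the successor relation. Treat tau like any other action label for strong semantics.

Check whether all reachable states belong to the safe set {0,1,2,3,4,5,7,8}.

Safe = {0,1,2,3,4,5,7,8}
Reach set: {0,6,8}
  0: ok
  6: outside
  8: ok
reach 6 via c — violates

Answer: INVARIANT VIOLATED at state 6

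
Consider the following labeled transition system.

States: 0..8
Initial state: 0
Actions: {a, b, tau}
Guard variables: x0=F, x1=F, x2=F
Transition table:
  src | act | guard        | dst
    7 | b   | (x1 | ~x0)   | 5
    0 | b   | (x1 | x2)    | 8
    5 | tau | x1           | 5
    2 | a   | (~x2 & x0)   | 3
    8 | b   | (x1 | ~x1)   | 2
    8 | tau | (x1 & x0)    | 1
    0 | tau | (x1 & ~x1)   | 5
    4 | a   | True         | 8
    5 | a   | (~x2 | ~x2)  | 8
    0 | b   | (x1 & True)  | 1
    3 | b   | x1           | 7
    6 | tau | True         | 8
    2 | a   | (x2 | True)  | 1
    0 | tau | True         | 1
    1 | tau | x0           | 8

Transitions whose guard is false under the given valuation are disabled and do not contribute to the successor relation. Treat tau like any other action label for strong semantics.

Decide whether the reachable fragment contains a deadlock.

Answer: DEADLOCK at state 1

Working:
Reachable = {0,1}
  0: tau→1  [1 out]
  1: ∅  [deadlock]
Path to 1: tau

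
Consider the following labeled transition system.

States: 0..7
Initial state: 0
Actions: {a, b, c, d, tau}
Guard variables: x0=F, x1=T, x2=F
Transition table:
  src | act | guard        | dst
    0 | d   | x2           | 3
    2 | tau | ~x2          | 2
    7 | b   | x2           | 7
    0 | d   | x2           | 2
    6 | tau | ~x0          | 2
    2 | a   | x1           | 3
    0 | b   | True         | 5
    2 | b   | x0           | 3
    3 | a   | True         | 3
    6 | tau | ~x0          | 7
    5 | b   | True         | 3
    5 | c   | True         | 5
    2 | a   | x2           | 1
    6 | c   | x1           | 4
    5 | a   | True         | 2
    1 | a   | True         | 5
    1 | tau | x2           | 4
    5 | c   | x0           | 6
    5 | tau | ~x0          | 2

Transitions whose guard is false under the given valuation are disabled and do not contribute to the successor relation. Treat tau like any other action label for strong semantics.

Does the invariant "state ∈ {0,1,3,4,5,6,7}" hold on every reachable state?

Safe = {0,1,3,4,5,6,7}
R = {0,2,3,5}
  0: ok
  2: ✗ unsafe
  3: ok
  5: ok
reach 2 via b·a — violates

Answer: INVARIANT VIOLATED at state 2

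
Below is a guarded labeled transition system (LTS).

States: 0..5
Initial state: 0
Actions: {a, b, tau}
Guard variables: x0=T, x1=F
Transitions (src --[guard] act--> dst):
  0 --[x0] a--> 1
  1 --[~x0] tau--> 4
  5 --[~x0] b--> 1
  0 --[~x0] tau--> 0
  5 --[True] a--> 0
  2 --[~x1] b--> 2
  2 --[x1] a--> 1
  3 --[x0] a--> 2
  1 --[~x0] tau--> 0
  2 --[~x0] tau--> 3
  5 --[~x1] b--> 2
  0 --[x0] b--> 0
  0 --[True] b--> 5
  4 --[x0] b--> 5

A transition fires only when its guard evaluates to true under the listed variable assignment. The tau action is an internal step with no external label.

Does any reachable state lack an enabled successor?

Reach set: {0,1,2,5}
  0: a→1  b→0  b→5  [deg 3]
  1: ∅  [no exit]
  2: b→2  [deg 1]
  5: a→0  b→2  [deg 2]
Path to 1: a

Answer: DEADLOCK at state 1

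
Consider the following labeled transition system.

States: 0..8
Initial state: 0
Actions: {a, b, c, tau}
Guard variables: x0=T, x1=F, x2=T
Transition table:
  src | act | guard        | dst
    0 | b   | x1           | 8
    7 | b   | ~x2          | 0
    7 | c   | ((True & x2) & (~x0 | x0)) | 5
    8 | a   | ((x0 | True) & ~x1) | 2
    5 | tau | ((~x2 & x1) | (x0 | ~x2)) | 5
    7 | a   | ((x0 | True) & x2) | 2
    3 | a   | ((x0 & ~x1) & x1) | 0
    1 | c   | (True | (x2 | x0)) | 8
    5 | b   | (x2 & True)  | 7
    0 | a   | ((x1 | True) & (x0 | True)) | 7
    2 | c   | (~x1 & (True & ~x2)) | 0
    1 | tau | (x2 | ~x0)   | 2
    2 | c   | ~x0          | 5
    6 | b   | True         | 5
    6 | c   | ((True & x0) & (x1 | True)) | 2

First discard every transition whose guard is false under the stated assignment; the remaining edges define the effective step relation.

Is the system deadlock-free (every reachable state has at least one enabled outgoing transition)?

Reachable = {0,2,5,7}
  0: a→7  [deg 1]
  2: ∅  [deadlock]
  5: b→7  tau→5  [deg 2]
  7: a→2  c→5  [deg 2]
Path to 2: a·a

Answer: DEADLOCK at state 2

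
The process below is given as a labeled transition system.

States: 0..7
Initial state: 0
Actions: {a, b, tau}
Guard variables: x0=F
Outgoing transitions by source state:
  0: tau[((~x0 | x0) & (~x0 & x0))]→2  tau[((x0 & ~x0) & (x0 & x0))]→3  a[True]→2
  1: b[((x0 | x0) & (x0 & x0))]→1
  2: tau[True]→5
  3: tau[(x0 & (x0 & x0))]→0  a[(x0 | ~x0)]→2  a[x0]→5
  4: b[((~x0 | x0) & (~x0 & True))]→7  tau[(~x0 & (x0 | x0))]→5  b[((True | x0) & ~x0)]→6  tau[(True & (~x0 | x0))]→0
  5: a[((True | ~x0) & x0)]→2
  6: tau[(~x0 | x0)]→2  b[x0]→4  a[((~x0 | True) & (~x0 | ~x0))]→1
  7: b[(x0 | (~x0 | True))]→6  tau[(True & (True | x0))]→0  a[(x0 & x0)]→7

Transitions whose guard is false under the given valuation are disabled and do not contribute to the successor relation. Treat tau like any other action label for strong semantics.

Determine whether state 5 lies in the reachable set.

After dropping false guards: 10 live edges.
L0 = {0}
L1 = {2}  cumulative {0,2}
L2 = {5}  cumulative {0,2,5}
Reach set: {0,2,5}
witness 5: a·tau

Answer: REACHABLE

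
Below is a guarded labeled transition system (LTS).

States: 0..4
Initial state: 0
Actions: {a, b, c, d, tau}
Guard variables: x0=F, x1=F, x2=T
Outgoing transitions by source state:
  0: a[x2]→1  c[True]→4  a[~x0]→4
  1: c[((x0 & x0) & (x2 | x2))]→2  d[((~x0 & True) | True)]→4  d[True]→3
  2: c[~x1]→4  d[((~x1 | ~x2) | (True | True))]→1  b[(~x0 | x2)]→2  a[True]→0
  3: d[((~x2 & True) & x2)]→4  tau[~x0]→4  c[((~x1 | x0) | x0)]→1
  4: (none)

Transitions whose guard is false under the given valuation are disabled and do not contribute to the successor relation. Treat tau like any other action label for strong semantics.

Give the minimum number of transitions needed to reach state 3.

BFS to 3:
  L0 = {0}
  L1 = {1,4}
  L2 = {3}
first hit 3 at d=2 via a·d

Answer: 2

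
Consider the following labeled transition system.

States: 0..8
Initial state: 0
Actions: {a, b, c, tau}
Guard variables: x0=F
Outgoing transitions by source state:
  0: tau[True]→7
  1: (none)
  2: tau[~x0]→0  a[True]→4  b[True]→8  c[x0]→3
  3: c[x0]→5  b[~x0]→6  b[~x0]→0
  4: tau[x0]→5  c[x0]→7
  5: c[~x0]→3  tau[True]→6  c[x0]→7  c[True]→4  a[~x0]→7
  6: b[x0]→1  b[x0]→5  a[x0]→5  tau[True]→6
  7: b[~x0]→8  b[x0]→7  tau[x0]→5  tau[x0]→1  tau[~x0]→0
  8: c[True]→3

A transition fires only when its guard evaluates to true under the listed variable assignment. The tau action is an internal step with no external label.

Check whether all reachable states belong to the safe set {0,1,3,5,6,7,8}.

Answer: INVARIANT HOLDS

Working:
Safe = {0,1,3,5,6,7,8}
Reachable = {0,3,6,7,8}
  0: ok
  3: ok
  6: ok
  7: ok
  8: ok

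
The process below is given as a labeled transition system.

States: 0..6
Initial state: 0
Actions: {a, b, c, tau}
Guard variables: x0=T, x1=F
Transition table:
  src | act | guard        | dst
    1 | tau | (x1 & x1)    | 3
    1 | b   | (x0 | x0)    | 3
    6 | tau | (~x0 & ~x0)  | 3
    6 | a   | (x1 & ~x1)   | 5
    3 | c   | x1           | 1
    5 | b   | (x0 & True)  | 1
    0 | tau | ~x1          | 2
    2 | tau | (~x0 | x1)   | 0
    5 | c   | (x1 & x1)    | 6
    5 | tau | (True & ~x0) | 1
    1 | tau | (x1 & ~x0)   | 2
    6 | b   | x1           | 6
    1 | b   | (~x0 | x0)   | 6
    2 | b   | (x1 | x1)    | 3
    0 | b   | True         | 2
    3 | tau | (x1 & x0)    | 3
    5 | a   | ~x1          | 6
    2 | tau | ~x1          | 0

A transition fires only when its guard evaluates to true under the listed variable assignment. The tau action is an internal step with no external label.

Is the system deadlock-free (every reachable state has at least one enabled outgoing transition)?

Answer: DEADLOCK-FREE

Working:
Reach set: {0,2}
  0: b→2  tau→2  [deg 2]
  2: tau→0  [deg 1]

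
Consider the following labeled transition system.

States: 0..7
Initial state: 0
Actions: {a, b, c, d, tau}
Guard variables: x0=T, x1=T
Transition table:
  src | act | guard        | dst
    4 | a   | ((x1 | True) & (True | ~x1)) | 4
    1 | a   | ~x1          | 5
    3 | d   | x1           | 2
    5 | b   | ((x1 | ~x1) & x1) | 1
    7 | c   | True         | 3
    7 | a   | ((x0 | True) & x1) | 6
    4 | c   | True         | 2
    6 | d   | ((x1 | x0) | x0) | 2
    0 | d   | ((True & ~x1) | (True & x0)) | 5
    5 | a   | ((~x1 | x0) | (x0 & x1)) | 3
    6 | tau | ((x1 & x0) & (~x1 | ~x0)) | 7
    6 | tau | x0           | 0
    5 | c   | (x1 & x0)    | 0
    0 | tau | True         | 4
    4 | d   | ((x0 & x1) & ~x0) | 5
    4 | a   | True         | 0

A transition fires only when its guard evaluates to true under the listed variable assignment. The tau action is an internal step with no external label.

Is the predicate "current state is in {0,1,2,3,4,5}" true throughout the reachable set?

Answer: INVARIANT HOLDS

Trace:
Inv-set: {0,1,2,3,4,5}
R = {0,1,2,3,4,5}
  0: ✓
  1: ✓
  2: ✓
  3: ✓
  4: ✓
  5: ✓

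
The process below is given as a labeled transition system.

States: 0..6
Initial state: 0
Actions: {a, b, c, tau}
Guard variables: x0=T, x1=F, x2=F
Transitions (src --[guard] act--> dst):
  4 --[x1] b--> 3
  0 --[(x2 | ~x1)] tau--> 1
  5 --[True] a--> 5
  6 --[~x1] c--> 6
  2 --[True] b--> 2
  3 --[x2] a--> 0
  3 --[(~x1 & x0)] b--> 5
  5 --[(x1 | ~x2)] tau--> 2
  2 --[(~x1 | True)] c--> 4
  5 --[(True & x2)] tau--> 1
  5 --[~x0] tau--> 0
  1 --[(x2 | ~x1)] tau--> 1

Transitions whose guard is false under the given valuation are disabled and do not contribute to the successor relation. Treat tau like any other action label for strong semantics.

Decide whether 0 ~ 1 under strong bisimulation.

Compute ~ classes (split until stable):
  round 0: {{0,1,2,3,4,5,6}}
  round 1: {{0,1},{2},{3},{4},{5},{6}}
6 equivalence class(es) (converged in 2)
0∈{0,1}, 1∈{0,1}

Answer: BISIMILAR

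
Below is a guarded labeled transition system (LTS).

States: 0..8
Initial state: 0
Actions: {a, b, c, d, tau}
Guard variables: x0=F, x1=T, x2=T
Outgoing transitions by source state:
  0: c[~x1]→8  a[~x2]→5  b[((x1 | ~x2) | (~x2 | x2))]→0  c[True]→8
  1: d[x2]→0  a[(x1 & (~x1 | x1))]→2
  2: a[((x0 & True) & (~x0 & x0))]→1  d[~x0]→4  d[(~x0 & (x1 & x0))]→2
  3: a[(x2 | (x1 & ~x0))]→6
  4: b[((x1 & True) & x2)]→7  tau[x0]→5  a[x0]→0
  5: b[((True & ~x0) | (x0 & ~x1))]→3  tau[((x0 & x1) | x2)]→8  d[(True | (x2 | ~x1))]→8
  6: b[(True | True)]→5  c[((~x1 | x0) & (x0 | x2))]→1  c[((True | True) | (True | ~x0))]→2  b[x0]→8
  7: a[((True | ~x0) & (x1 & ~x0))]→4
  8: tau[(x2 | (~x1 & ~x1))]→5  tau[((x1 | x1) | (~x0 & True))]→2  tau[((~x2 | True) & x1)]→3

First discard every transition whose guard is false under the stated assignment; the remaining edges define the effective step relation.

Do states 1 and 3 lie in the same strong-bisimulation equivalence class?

Bisimulation quotient by refinement:
  round 0: {{0,1,2,3,4,5,6,7,8}}
  round 1: {{0,6},{1},{2},{3,7},{4},{5},{8}}
  round 2: {{0},{1},{2},{3},{4},{5},{6},{7},{8}}
stable after 3 split(s): 9 block(s)
[1]={1}  [3]={3}

Answer: NOT BISIMILAR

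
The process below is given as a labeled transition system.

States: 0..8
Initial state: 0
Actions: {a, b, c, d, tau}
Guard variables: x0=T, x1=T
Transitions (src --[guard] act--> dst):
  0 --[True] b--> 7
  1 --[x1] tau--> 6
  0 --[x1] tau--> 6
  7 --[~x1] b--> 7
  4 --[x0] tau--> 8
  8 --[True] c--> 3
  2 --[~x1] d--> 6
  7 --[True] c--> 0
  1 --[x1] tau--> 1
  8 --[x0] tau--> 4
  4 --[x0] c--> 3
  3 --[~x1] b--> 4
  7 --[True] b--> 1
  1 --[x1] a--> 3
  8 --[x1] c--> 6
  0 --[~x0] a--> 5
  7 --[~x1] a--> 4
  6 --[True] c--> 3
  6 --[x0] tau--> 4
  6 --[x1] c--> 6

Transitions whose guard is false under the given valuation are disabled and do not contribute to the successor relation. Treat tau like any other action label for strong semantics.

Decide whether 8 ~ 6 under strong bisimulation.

Answer: BISIMILAR

Analysis:
Compute ~ classes (split until stable):
  π0 = {{0,1,2,3,4,5,6,7,8}}
  π1 = {{0},{1},{2,3,5},{4,6,8},{7}}
  π2 = {{0},{1},{2,3,5},{4},{6,8},{7}}
stable after 3 split(s): 6 block(s)
[8]={6,8}  [6]={6,8}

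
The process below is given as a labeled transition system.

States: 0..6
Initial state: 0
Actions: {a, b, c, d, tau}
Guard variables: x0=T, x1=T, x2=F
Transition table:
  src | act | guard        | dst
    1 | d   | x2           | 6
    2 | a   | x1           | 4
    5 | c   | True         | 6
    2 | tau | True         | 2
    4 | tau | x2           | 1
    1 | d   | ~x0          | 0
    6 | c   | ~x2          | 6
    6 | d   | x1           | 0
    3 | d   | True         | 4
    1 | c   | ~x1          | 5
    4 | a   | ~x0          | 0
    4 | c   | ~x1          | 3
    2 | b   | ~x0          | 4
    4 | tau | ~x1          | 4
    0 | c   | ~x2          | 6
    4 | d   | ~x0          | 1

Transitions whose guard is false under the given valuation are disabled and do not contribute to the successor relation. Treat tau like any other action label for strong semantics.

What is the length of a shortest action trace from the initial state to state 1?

Breadth-first toward 1:
  depth 0: {0}
  depth 1: {6}
1 never appears.

Answer: UNREACHABLE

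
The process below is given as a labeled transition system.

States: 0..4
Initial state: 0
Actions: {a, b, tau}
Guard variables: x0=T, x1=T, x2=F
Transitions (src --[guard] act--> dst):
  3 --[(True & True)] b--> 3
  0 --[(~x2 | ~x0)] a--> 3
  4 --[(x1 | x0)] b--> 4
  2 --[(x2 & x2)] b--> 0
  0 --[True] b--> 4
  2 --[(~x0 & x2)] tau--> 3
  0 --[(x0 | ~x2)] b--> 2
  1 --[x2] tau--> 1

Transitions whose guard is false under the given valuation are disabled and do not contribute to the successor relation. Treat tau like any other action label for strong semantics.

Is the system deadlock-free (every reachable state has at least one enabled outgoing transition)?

Answer: DEADLOCK at state 2

Working:
Reachable = {0,2,3,4}
  0: a→3  b→2  b→4  [3 out]
  2: ∅  [STUCK]
  3: b→3  [1 out]
  4: b→4  [1 out]
witness 2: b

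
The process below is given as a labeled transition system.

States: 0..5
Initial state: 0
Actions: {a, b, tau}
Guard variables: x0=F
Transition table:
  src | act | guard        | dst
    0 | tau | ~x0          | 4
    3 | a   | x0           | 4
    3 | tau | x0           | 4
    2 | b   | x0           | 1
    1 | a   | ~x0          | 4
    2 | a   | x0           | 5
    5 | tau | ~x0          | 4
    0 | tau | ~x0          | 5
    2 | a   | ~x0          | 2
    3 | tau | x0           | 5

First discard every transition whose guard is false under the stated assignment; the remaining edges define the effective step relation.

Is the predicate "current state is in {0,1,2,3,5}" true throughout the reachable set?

Answer: INVARIANT VIOLATED at state 4

Analysis:
Inv-set: {0,1,2,3,5}
Reach set: {0,4,5}
  0: safe
  4: ✗ unsafe
  5: safe
counterexample path to 4: tau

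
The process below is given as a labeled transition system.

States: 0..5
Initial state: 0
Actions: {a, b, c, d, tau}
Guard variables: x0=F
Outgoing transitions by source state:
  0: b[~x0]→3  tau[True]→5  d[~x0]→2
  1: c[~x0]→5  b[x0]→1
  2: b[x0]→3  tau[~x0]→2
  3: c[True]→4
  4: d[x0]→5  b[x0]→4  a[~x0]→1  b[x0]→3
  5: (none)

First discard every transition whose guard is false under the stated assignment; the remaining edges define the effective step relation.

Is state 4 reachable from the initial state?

7 transition(s) survive guard evaluation.
Layer 0: {0}
Layer 1: {2,3,5}  now seen {0,2,3,5}
Layer 2: {4}  now seen {0,2,3,4,5}
Layer 3: {1}  now seen {0,1,2,3,4,5}
Reachable = {0,1,2,3,4,5}
witness 4: b·c

Answer: REACHABLE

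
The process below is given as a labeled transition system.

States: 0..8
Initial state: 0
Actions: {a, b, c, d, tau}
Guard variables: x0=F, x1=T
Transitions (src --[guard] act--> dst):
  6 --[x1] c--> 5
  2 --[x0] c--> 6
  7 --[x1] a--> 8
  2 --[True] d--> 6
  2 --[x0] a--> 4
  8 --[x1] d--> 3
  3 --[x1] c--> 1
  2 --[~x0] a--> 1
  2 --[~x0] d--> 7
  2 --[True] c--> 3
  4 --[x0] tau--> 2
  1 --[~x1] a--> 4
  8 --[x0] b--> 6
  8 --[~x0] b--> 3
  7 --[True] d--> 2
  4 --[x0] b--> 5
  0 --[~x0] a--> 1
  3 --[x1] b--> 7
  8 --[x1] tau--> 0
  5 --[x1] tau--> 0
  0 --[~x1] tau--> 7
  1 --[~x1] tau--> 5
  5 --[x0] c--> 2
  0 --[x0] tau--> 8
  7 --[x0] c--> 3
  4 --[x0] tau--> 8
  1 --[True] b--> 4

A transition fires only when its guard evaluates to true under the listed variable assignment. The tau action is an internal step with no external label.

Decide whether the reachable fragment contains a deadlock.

Reach set: {0,1,4}
  0: a→1  [deg 1]
  1: b→4  [deg 1]
  4: ∅  [STUCK]
trace reaching 4: a·b

Answer: DEADLOCK at state 4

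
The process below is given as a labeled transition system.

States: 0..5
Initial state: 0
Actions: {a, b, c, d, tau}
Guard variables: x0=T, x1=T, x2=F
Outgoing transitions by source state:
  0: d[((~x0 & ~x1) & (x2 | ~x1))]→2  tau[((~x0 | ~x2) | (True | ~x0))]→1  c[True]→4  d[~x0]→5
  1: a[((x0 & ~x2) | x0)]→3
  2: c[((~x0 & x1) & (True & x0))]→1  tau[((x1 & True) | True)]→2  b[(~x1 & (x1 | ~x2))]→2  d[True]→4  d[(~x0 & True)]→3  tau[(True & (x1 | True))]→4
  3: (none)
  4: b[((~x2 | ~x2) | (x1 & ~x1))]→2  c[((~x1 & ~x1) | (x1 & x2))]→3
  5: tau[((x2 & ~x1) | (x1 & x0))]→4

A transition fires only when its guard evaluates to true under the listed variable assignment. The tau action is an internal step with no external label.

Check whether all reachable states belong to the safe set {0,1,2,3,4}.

Safe = {0,1,2,3,4}
Reachable = {0,1,2,3,4}
  0: safe
  1: safe
  2: safe
  3: safe
  4: safe

Answer: INVARIANT HOLDS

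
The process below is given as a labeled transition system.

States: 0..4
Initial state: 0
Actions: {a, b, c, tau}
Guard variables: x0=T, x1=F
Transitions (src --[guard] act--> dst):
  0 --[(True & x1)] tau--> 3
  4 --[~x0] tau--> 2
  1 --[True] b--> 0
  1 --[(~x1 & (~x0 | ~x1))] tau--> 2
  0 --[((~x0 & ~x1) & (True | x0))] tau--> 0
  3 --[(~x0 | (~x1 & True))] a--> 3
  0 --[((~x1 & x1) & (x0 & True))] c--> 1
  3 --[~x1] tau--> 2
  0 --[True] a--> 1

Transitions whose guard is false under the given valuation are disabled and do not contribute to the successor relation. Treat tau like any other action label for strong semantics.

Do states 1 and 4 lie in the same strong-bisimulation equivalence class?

Refine partition for ~:
  π0 = {{0,1,2,3,4}}
  π1 = {{0},{1},{2,4},{3}}
4 equivalence class(es) (converged in 2)
class of 1: {1}; class of 4: {2,4}

Answer: NOT BISIMILAR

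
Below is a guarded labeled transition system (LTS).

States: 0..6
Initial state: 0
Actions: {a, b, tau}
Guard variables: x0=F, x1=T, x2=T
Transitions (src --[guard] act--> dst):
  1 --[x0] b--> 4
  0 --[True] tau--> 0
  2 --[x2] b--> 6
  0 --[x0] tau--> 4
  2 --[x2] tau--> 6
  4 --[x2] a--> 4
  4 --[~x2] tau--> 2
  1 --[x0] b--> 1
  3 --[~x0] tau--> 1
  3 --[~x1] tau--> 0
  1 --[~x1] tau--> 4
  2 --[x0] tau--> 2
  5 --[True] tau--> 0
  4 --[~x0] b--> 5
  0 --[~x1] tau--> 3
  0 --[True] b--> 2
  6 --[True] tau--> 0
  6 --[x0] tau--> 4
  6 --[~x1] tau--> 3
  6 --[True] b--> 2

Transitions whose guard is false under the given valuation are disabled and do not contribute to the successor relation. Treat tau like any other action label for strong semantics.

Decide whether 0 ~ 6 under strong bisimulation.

Bisimulation quotient by refinement:
  π0 = {{0,1,2,3,4,5,6}}
  π1 = {{0,2,6},{1},{3,5},{4}}
  π2 = {{0,2,6},{1},{3},{4},{5}}
5 equivalence class(es) (converged in 3)
class of 0: {0,2,6}; class of 6: {0,2,6}

Answer: BISIMILAR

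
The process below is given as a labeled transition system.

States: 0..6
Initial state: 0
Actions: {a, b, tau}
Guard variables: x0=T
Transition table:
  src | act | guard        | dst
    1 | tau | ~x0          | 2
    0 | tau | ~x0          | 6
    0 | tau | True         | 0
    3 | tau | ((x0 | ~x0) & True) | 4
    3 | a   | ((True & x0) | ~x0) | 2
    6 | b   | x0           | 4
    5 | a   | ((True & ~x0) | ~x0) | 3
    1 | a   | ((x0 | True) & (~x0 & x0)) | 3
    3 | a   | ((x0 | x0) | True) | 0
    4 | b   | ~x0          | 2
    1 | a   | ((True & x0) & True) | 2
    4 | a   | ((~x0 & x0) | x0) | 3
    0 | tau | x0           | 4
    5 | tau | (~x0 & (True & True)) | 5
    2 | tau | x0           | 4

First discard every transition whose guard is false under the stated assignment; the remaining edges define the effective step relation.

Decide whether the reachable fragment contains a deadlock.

Reach set: {0,2,3,4}
  0: tau→0  tau→4  [deg 2]
  2: tau→4  [deg 1]
  3: a→0  a→2  tau→4  [deg 3]
  4: a→3  [deg 1]

Answer: DEADLOCK-FREE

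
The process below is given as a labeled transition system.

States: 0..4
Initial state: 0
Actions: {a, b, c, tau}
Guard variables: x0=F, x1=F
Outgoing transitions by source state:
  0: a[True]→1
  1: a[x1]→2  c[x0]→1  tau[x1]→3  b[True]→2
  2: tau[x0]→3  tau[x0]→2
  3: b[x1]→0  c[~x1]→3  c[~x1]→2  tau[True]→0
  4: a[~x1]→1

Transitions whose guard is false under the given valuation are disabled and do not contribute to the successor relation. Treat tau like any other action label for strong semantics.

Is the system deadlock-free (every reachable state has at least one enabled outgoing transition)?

Answer: DEADLOCK at state 2

Analysis:
R = {0,1,2}
  0: a→1  [1 out]
  1: b→2  [1 out]
  2: ∅  [deadlock]
Path to 2: a·b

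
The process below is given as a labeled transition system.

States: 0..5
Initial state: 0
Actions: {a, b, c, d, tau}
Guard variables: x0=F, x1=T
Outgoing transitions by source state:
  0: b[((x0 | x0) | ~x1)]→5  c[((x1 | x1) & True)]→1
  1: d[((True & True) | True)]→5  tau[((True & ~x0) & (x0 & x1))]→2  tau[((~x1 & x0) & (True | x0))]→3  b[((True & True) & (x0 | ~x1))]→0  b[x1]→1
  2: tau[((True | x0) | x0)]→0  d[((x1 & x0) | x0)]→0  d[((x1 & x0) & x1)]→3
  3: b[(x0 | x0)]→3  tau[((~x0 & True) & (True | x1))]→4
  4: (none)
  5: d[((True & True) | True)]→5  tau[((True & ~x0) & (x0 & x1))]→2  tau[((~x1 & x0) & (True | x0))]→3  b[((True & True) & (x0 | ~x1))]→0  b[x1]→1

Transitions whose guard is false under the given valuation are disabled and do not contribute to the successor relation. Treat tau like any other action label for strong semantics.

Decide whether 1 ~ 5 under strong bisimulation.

Answer: BISIMILAR

Analysis:
Refine partition for ~:
  P[0] = {{0,1,2,3,4,5}}
  P[1] = {{0},{1,5},{2,3},{4}}
  P[2] = {{0},{1,5},{2},{3},{4}}
Fixed point at round 3; 5 class(es).
1∈{1,5}, 5∈{1,5}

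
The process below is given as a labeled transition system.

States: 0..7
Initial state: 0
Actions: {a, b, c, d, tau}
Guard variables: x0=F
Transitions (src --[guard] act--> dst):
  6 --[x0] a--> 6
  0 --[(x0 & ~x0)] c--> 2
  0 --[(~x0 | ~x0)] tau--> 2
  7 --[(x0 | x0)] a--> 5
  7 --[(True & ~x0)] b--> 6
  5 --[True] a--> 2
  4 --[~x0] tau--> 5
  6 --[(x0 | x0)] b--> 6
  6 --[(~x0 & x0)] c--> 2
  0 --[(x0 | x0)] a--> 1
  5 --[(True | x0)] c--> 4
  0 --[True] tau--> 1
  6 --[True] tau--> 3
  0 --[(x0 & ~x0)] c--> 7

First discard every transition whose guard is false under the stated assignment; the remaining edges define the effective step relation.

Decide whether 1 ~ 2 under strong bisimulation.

Answer: BISIMILAR

Analysis:
Compute ~ classes (split until stable):
  P[0] = {{0,1,2,3,4,5,6,7}}
  P[1] = {{0,4,6},{1,2,3},{5},{7}}
  P[2] = {{0,6},{1,2,3},{4},{5},{7}}
Fixed point at round 3; 5 class(es).
1∈{1,2,3}, 2∈{1,2,3}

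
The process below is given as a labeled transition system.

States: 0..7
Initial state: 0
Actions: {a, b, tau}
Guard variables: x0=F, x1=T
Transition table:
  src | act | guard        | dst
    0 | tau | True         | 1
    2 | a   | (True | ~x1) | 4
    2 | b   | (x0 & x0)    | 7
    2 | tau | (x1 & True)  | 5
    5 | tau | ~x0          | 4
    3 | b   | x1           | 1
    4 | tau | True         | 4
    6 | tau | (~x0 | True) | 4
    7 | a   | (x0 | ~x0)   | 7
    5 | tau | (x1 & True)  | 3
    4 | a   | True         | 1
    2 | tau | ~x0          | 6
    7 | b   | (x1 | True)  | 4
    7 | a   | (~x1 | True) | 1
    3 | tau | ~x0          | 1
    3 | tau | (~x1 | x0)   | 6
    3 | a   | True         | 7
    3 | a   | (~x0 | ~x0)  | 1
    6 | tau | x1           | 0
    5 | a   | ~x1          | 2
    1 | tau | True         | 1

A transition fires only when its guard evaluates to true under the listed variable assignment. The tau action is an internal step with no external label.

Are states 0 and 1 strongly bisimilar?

Compute ~ classes (split until stable):
  P[0] = {{0,1,2,3,4,5,6,7}}
  P[1] = {{0,1,5,6},{2,4},{3},{7}}
  P[2] = {{0,1},{2},{3},{4},{5},{6},{7}}
stable after 3 split(s): 7 block(s)
0∈{0,1}, 1∈{0,1}

Answer: BISIMILAR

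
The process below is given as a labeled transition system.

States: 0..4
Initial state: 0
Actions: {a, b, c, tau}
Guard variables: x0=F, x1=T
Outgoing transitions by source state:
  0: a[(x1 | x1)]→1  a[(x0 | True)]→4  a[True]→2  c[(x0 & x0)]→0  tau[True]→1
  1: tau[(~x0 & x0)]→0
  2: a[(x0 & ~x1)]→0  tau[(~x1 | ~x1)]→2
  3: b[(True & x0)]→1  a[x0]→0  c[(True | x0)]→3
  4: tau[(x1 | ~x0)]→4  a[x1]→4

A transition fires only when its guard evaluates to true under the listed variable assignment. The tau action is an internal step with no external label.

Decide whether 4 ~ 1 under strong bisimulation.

Bisimulation quotient by refinement:
  round 0: {{0,1,2,3,4}}
  round 1: {{0,4},{1,2},{3}}
  round 2: {{0},{1,2},{3},{4}}
stable after 3 split(s): 4 block(s)
[4]={4}  [1]={1,2}

Answer: NOT BISIMILAR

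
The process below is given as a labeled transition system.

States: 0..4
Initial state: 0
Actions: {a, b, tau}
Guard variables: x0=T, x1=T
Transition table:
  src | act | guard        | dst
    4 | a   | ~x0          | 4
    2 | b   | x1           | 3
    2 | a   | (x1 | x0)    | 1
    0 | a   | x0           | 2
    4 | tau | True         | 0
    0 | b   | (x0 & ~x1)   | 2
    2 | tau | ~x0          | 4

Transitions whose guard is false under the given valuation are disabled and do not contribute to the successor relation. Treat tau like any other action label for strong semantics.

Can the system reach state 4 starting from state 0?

Answer: UNREACHABLE

Trace:
After dropping false guards: 4 live edges.
Layer 0: {0}
Layer 1: {2}  now seen {0,2}
Layer 2: {1,3}  now seen {0,1,2,3}
Reach set: {0,1,2,3}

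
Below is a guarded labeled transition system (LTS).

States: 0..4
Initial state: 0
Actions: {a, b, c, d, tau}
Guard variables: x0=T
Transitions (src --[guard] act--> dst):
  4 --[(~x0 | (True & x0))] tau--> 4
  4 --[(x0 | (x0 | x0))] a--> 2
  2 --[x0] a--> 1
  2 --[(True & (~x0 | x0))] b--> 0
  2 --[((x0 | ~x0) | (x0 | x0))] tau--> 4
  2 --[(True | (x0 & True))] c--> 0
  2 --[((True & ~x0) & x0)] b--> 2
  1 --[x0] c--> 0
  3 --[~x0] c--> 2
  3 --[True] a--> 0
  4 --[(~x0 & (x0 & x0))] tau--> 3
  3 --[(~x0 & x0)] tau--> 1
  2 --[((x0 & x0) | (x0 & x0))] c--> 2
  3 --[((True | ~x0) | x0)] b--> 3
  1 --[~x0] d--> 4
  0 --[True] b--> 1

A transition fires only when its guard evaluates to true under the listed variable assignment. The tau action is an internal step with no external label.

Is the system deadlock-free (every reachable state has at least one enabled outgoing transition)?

Answer: DEADLOCK-FREE

Analysis:
R = {0,1}
  0: b→1  [deg 1]
  1: c→0  [deg 1]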